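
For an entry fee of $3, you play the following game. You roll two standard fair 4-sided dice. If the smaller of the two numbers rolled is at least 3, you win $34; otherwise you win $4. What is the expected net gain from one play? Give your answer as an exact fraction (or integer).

E[payout] = (3/4)·4 + (1/4)·34 = 23/2
Expected profit = 23/2 − 3 = 17/2

17/2 dollars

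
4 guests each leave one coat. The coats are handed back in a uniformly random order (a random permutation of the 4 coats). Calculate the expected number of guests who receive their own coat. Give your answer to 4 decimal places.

1.0000

Let Xᵢ = 1 if person i gets their own coat. For each i, P(Xᵢ=1) = 1/4.
By linearity of expectation, E[X₁+…+X_4] = 4·(1/4) = 1.
≈ 1.0000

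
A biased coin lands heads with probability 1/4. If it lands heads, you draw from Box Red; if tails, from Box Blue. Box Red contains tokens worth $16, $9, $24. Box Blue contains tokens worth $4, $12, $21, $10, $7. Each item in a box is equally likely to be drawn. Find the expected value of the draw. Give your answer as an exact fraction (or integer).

731/60 dollars

E[X | Box Red] = (16 + 9 + 24)/3 = 49/3
E[X | Box Blue] = (4 + 12 + 21 + 10 + 7)/5 = 54/5
E[X] = (1/4)·49/3 + (3/4)·54/5 = 731/60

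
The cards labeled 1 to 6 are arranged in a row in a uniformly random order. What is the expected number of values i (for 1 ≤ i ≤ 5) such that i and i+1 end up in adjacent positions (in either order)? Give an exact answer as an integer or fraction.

For each i ∈ {1,…,5}, let Xᵢ = 1 if i and i+1 are adjacent. P(Xᵢ=1) = 2·(6−1)!/6! = 2/6.
By linearity, E[ΣXᵢ] = (5)·(2/6) = 5/3.

5/3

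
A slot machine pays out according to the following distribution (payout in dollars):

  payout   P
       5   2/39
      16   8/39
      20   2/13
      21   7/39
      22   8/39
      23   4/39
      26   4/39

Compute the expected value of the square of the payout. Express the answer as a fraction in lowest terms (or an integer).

16277/39

E[X²] = (2/39)·25 + (8/39)·256 + (2/13)·400 + (7/39)·441 + (8/39)·484 + (4/39)·529 + (4/39)·676
     = 16277/39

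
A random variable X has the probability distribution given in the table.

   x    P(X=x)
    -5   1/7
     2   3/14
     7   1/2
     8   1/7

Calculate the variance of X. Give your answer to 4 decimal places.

19.0867

E[X] = (1/7)·(-5) + (3/14)·2 + (1/2)·7 + (1/7)·8 = 61/14
E[X²] = (1/7)·25 + (3/14)·4 + (1/2)·49 + (1/7)·64 = 533/14
Var(X) = 533/14 − (61/14)² = 3741/196 ≈ 19.0867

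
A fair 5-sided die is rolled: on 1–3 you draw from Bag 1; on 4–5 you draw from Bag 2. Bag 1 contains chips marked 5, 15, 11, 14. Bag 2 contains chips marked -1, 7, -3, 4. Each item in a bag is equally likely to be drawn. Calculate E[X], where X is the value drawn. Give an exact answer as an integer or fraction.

149/20

E[X | Bag 1] = (5 + 15 + 11 + 14)/4 = 45/4
E[X | Bag 2] = (-1 + 7 − 3 + 4)/4 = 7/4
E[X] = (3/5)·45/4 + (2/5)·7/4 = 149/20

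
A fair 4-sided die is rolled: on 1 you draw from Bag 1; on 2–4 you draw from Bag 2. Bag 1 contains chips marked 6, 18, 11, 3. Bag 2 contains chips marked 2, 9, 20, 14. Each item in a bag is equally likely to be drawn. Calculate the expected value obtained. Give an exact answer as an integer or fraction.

173/16

E[X | Bag 1] = (6 + 18 + 11 + 3)/4 = 19/2
E[X | Bag 2] = (2 + 9 + 20 + 14)/4 = 45/4
E[X] = (1/4)·19/2 + (3/4)·45/4 = 173/16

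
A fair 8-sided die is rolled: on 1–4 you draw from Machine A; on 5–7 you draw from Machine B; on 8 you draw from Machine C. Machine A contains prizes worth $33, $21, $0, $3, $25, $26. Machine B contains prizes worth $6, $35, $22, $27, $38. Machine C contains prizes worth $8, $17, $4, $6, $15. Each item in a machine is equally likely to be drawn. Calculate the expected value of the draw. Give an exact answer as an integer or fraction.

E[X | Machine A] = (33 + 21 + 0 + 3 + 25 + 26)/6 = 18
E[X | Machine B] = (6 + 35 + 22 + 27 + 38)/5 = 128/5
E[X | Machine C] = (8 + 17 + 4 + 6 + 15)/5 = 10
E[X] = (1/2)·18 + (3/8)·128/5 + (1/8)·10 = 397/20

397/20 dollars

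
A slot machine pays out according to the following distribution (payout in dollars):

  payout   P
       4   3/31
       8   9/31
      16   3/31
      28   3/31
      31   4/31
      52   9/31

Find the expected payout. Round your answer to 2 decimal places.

$26.06

E[X] = (3/31)·4 + (9/31)·8 + (3/31)·16 + (3/31)·28 + (4/31)·31 + (9/31)·52
     = 808/31 ≈ 26.06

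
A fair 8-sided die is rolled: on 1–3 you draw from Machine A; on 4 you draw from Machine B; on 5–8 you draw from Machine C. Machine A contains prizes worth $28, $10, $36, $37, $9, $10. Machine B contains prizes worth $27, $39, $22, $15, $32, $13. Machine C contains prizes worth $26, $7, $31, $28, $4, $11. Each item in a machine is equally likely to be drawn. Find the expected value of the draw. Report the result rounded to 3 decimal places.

$20.125

E[X | Machine A] = (28 + 10 + 36 + 37 + 9 + 10)/6 = 65/3
E[X | Machine B] = (27 + 39 + 22 + 15 + 32 + 13)/6 = 74/3
E[X | Machine C] = (26 + 7 + 31 + 28 + 4 + 11)/6 = 107/6
E[X] = (3/8)·65/3 + (1/8)·74/3 + (1/2)·107/6 = 161/8 ≈ 20.125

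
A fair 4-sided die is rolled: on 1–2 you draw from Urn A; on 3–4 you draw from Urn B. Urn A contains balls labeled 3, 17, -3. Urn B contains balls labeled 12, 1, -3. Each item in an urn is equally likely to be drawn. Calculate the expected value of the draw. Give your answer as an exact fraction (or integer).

9/2

E[X | Urn A] = (3 + 17 − 3)/3 = 17/3
E[X | Urn B] = (12 + 1 − 3)/3 = 10/3
E[X] = (1/2)·17/3 + (1/2)·10/3 = 9/2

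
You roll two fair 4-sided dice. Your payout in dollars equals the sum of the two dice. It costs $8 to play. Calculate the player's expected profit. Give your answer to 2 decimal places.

-$3.00

Distribution of the sum of the two dice: 2 w.p. 1/16, 3 w.p. 1/8, 4 w.p. 3/16, 5 w.p. 1/4, 6 w.p. 3/16, 7 w.p. 1/8, …
E[payout] = (1/16)·2 + (1/8)·3 + (3/16)·4 + (1/4)·5 + (3/16)·6 + (1/8)·7 + (1/16)·8 = 5
Expected profit = 5 − 8 = -3 ≈ -$3.00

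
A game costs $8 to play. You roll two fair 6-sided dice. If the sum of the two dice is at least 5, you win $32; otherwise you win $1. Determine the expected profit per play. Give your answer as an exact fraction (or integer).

113/6 dollars

E[payout] = (1/6)·1 + (5/6)·32 = 161/6
Expected profit = 161/6 − 8 = 113/6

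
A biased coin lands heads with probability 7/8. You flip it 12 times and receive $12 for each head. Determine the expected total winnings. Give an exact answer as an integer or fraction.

E[#heads] = 12·7/8 = 21/2 (linearity over flips).
E[winnings] = 12·21/2 = 126.

$126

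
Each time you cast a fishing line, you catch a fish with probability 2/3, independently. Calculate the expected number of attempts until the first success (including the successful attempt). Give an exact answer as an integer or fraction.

For a geometric distribution, E[trials] = 1/p = 1/(2/3) = 3/2.

3/2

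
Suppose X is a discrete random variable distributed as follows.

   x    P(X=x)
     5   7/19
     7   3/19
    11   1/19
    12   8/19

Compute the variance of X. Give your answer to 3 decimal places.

10.349

E[X] = (7/19)·5 + (3/19)·7 + (1/19)·11 + (8/19)·12 = 163/19
E[X²] = (7/19)·25 + (3/19)·49 + (1/19)·121 + (8/19)·144 = 1595/19
Var(X) = 1595/19 − (163/19)² = 3736/361 ≈ 10.349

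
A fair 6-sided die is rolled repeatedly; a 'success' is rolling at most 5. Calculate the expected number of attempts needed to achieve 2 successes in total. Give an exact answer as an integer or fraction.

By linearity (sum of 2 independent geometric waits), E[trials] = 2/p = 2/(5/6) = 12/5.

12/5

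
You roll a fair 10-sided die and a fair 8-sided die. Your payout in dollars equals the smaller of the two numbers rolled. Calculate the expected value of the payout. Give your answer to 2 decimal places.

$3.45

Distribution of the smaller of the two numbers rolled: 1 w.p. 17/80, 2 w.p. 3/16, 3 w.p. 13/80, 4 w.p. 11/80, 5 w.p. 9/80, 6 w.p. 7/80, …
E[payout] = (17/80)·1 + (3/16)·2 + (13/80)·3 + (11/80)·4 + (9/80)·5 + (7/80)·6 + (1/16)·7 + (3/80)·8 = 69/20
≈ $3.45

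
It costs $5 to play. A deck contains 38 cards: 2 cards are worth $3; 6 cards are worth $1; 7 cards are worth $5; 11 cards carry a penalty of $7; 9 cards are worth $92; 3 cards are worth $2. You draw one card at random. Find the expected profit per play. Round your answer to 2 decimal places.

E[payout] = (2/38)·3 + (6/38)·1 + (7/38)·5 + (11/38)·(-7) + (9/38)·92 + (3/38)·2 = 402/19
Expected profit = 402/19 − 5 = 307/19 ≈ $16.16

$16.16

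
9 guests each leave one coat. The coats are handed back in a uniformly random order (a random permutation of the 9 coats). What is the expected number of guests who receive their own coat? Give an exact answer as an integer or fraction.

Let Xᵢ = 1 if person i gets their own coat. For each i, P(Xᵢ=1) = 1/9.
By linearity of expectation, E[X₁+…+X_9] = 9·(1/9) = 1.

1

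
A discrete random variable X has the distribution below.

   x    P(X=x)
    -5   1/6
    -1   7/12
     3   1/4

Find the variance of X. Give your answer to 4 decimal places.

6.5556

E[X] = (1/6)·(-5) + (7/12)·(-1) + (1/4)·3 = -2/3
E[X²] = (1/6)·25 + (7/12)·1 + (1/4)·9 = 7
Var(X) = 7 − (-2/3)² = 59/9 ≈ 6.5556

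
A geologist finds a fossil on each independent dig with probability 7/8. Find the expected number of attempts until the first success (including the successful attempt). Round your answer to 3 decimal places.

1.143

For a geometric distribution, E[trials] = 1/p = 1/(7/8) = 8/7.
≈ 1.143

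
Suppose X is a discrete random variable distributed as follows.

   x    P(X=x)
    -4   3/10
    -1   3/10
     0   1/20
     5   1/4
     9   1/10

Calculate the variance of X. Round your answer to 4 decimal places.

E[X] = (3/10)·(-4) + (3/10)·(-1) + (1/20)·0 + (1/4)·5 + (1/10)·9 = 13/20
E[X²] = (3/10)·16 + (3/10)·1 + (1/20)·0 + (1/4)·25 + (1/10)·81 = 389/20
Var(X) = 389/20 − (13/20)² = 7611/400 ≈ 19.0275

19.0275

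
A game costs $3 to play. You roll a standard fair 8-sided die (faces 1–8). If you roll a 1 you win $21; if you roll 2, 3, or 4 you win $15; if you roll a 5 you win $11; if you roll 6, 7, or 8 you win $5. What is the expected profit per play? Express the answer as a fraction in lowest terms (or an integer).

17/2 dollars

E[payout] = (3/8)·5 + (1/8)·11 + (3/8)·15 + (1/8)·21 = 23/2
Expected profit = 23/2 − 3 = 17/2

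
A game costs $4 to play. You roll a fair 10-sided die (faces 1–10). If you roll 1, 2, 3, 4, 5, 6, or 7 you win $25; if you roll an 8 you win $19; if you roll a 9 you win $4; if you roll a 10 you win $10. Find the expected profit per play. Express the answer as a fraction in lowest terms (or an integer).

84/5 dollars

E[payout] = (1/10)·4 + (1/10)·10 + (1/10)·19 + (7/10)·25 = 104/5
Expected profit = 104/5 − 4 = 84/5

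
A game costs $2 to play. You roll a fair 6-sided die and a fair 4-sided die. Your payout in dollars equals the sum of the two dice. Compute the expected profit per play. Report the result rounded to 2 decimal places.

Distribution of the sum of the two dice: 2 w.p. 1/24, 3 w.p. 1/12, 4 w.p. 1/8, 5 w.p. 1/6, 6 w.p. 1/6, 7 w.p. 1/6, …
E[payout] = (1/24)·2 + (1/12)·3 + (1/8)·4 + (1/6)·5 + (1/6)·6 + (1/6)·7 + (1/8)·8 + (1/12)·9 + (1/24)·10 = 6
Expected profit = 6 − 2 = 4 ≈ $4.00

$4.00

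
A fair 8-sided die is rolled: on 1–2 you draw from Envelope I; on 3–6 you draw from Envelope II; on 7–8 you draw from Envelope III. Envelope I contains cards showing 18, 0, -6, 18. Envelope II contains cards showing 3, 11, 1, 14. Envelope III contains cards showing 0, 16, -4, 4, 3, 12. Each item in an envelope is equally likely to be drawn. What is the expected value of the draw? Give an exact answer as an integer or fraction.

E[X | Envelope I] = (18 + 0 − 6 + 18)/4 = 15/2
E[X | Envelope II] = (3 + 11 + 1 + 14)/4 = 29/4
E[X | Envelope III] = (0 + 16 − 4 + 4 + 3 + 12)/6 = 31/6
E[X] = (1/4)·15/2 + (1/2)·29/4 + (1/4)·31/6 = 163/24

163/24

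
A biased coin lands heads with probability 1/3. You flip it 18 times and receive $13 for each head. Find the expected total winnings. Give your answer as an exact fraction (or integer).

$78

E[#heads] = 18·1/3 = 6 (linearity over flips).
E[winnings] = 13·6 = 78.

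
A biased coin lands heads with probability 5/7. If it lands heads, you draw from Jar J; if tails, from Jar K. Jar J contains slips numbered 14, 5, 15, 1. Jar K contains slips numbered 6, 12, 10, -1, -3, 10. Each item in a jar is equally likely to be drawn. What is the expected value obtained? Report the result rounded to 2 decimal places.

E[X | Jar J] = (14 + 5 + 15 + 1)/4 = 35/4
E[X | Jar K] = (6 + 12 + 10 − 1 − 3 + 10)/6 = 17/3
E[X] = (5/7)·35/4 + (2/7)·17/3 = 661/84 ≈ 7.87

7.87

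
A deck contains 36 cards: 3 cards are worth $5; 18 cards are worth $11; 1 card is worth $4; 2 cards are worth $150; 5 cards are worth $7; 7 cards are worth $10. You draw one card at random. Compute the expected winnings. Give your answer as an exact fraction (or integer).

E[payout] = (3/36)·5 + (18/36)·11 + (1/36)·4 + (2/36)·150 + (5/36)·7 + (7/36)·10 = 311/18

311/18 dollars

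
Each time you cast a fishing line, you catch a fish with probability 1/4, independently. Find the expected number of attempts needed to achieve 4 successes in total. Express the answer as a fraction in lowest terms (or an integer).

16

By linearity (sum of 4 independent geometric waits), E[trials] = 4/p = 4/(1/4) = 16.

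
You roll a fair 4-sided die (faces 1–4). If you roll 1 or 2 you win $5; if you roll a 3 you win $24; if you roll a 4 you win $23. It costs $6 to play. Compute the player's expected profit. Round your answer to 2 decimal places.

$8.25

E[payout] = (1/2)·5 + (1/4)·23 + (1/4)·24 = 57/4
Expected profit = 57/4 − 6 = 33/4 ≈ $8.25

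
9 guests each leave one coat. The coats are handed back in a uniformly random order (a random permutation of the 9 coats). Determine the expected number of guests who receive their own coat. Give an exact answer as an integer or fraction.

Let Xᵢ = 1 if person i gets their own coat. For each i, P(Xᵢ=1) = 1/9.
By linearity of expectation, E[X₁+…+X_9] = 9·(1/9) = 1.

1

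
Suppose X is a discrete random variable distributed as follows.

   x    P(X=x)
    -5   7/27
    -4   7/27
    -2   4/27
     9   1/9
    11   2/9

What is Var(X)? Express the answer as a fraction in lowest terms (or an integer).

E[X] = (7/27)·(-5) + (7/27)·(-4) + (4/27)·(-2) + (1/9)·9 + (2/9)·11 = 22/27
E[X²] = (7/27)·25 + (7/27)·16 + (4/27)·4 + (1/9)·81 + (2/9)·121 = 424/9
Var(X) = 424/9 − (22/27)² = 33860/729

33860/729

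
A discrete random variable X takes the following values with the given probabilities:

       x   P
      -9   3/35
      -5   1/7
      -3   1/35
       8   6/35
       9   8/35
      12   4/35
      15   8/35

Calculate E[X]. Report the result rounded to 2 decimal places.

6.66

E[X] = (3/35)·(-9) + (1/7)·(-5) + (1/35)·(-3) + (6/35)·8 + (8/35)·9 + (4/35)·12 + (8/35)·15
     = 233/35 ≈ 6.66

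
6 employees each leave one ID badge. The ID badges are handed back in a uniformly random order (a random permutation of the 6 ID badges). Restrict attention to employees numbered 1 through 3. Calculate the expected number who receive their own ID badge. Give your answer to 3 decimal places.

0.500

Let Xᵢ = 1 if person i gets their own ID badge. For each i, P(Xᵢ=1) = 1/6.
By linearity of expectation, E[X₁+…+X_3] = 3·(1/6) = 1/2.
≈ 0.500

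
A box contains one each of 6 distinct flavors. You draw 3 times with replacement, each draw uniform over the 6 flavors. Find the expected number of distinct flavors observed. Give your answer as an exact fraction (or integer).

91/36

Let Xⱼ=1 if type j appears at least once. P(Xⱼ=1) = 1 − ((6−1)/6)^3 = 91/216.
E[#distinct] = 6·91/216 = 91/36.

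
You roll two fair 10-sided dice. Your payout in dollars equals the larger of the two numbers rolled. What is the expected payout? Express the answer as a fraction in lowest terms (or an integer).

Distribution of the larger of the two numbers rolled: 1 w.p. 1/100, 2 w.p. 3/100, 3 w.p. 1/20, 4 w.p. 7/100, 5 w.p. 9/100, 6 w.p. 11/100, …
E[payout] = (1/100)·1 + (3/100)·2 + (1/20)·3 + (7/100)·4 + (9/100)·5 + (11/100)·6 + (13/100)·7 + (3/20)·8 + (17/100)·9 + (19/100)·10 = 143/20

143/20 dollars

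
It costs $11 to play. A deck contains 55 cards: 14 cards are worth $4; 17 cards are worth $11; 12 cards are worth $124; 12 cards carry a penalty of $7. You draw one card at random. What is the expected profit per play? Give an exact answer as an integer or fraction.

1042/55 dollars

E[payout] = (14/55)·4 + (17/55)·11 + (12/55)·124 + (12/55)·(-7) = 1647/55
Expected profit = 1647/55 − 11 = 1042/55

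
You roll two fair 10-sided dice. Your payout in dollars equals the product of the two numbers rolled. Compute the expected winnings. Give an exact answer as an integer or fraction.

Distribution of the product of the two numbers rolled: 1 w.p. 1/100, 2 w.p. 1/50, 3 w.p. 1/50, 4 w.p. 3/100, 5 w.p. 1/50, 6 w.p. 1/25, …
E[payout] = (1/100)·1 + (1/50)·2 + (1/50)·3 + (3/100)·4 + (1/50)·5 + (1/25)·6 + (1/50)·7 + (1/25)·8 + (3/100)·9 + (1/25)·10 + (1/25)·12 + (1/50)·14 + (1/50)·15 + (3/100)·16 + (1/25)·18 + (1/25)·20 + (1/50)·21 + (1/25)·24 + (1/100)·25 + (1/50)·27 + (1/50)·28 + (1/25)·30 + (1/50)·32 + (1/50)·35 + (3/100)·36 + (1/25)·40 + (1/50)·42 + (1/50)·45 + (1/50)·48 + (1/100)·49 + (1/50)·50 + (1/50)·54 + (1/50)·56 + (1/50)·60 + (1/50)·63 + (1/100)·64 + (1/50)·70 + (1/50)·72 + (1/50)·80 + (1/100)·81 + (1/50)·90 + (1/100)·100 = 121/4

121/4 dollars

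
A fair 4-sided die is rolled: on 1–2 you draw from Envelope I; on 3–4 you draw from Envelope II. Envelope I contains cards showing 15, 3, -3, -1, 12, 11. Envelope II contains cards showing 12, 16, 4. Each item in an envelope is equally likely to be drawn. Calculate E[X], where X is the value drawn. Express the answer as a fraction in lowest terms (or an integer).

101/12

E[X | Envelope I] = (15 + 3 − 3 − 1 + 12 + 11)/6 = 37/6
E[X | Envelope II] = (12 + 16 + 4)/3 = 32/3
E[X] = (1/2)·37/6 + (1/2)·32/3 = 101/12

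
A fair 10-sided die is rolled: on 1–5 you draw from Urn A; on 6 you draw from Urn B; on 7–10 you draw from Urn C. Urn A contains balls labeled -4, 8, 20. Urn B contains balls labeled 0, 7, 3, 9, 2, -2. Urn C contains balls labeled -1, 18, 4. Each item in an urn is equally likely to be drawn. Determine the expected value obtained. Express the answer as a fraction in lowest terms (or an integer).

427/60

E[X | Urn A] = (-4 + 8 + 20)/3 = 8
E[X | Urn B] = (0 + 7 + 3 + 9 + 2 − 2)/6 = 19/6
E[X | Urn C] = (-1 + 18 + 4)/3 = 7
E[X] = (1/2)·8 + (1/10)·19/6 + (2/5)·7 = 427/60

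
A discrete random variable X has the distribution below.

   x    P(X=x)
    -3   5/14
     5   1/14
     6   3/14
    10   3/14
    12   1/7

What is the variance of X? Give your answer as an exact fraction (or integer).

E[X] = (5/14)·(-3) + (1/14)·5 + (3/14)·6 + (3/14)·10 + (1/7)·12 = 31/7
E[X²] = (5/14)·9 + (1/14)·25 + (3/14)·36 + (3/14)·100 + (1/7)·144 = 383/7
Var(X) = 383/7 − (31/7)² = 1720/49

1720/49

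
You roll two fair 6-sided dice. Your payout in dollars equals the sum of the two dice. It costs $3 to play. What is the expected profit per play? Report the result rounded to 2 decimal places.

Distribution of the sum of the two dice: 2 w.p. 1/36, 3 w.p. 1/18, 4 w.p. 1/12, 5 w.p. 1/9, 6 w.p. 5/36, 7 w.p. 1/6, …
E[payout] = (1/36)·2 + (1/18)·3 + (1/12)·4 + (1/9)·5 + (5/36)·6 + (1/6)·7 + (5/36)·8 + (1/9)·9 + (1/12)·10 + (1/18)·11 + (1/36)·12 = 7
Expected profit = 7 − 3 = 4 ≈ $4.00

$4.00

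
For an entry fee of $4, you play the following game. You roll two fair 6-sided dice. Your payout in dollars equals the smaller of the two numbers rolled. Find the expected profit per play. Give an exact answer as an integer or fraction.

Distribution of the smaller of the two numbers rolled: 1 w.p. 11/36, 2 w.p. 1/4, 3 w.p. 7/36, 4 w.p. 5/36, 5 w.p. 1/12, 6 w.p. 1/36
E[payout] = (11/36)·1 + (1/4)·2 + (7/36)·3 + (5/36)·4 + (1/12)·5 + (1/36)·6 = 91/36
Expected profit = 91/36 − 4 = -53/36

-53/36 dollars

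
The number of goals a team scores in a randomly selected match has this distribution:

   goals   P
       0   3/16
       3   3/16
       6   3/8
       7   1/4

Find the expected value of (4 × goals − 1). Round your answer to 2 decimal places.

17.25

E[4x-1] = (3/16)·(-1) + (3/16)·11 + (3/8)·23 + (1/4)·27
     = 69/4 ≈ 17.25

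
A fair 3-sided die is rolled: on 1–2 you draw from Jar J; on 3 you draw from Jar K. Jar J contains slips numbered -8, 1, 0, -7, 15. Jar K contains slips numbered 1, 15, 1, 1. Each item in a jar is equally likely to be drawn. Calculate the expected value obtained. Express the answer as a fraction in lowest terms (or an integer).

49/30

E[X | Jar J] = (-8 + 1 + 0 − 7 + 15)/5 = 1/5
E[X | Jar K] = (1 + 15 + 1 + 1)/4 = 9/2
E[X] = (2/3)·1/5 + (1/3)·9/2 = 49/30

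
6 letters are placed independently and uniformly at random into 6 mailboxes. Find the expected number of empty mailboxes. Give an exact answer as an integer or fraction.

15625/7776

Let Xⱼ=1 if mailbox j is empty. P(Xⱼ=1) = ((6-1)/6)^6 = 15625/46656.
By linearity, E[#empty] = 6·15625/46656 = 15625/7776.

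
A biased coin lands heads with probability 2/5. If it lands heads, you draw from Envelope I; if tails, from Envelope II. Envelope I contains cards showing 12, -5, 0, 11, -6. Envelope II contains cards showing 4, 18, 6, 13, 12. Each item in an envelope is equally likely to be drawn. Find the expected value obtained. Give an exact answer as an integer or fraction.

E[X | Envelope I] = (12 − 5 + 0 + 11 − 6)/5 = 12/5
E[X | Envelope II] = (4 + 18 + 6 + 13 + 12)/5 = 53/5
E[X] = (2/5)·12/5 + (3/5)·53/5 = 183/25

183/25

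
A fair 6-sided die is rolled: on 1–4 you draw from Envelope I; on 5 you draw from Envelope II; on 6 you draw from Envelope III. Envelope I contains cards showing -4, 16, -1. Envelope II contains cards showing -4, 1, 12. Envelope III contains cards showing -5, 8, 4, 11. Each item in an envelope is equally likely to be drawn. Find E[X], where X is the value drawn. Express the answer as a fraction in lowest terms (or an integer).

E[X | Envelope I] = (-4 + 16 − 1)/3 = 11/3
E[X | Envelope II] = (-4 + 1 + 12)/3 = 3
E[X | Envelope III] = (-5 + 8 + 4 + 11)/4 = 9/2
E[X] = (2/3)·11/3 + (1/6)·3 + (1/6)·9/2 = 133/36

133/36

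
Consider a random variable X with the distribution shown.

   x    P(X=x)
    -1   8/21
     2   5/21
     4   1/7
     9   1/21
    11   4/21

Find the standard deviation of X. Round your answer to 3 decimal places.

E[X] = 67/21, E[X²] = 641/21
Var(X) = E[X²] − (E[X])² = 641/21 − 4489/441 = 8972/441
SD(X) = √(8972/441) ≈ 4.511

4.511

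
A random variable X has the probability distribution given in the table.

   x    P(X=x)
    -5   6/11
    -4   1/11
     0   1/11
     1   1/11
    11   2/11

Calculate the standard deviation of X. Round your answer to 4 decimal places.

E[X] = -1, E[X²] = 409/11
Var(X) = E[X²] − (E[X])² = 409/11 − 1 = 398/11
SD(X) = √(398/11) ≈ 6.0151

6.0151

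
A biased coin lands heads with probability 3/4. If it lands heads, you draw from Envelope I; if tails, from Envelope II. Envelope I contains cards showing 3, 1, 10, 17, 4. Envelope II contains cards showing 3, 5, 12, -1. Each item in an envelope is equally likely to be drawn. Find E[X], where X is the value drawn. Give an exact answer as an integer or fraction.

E[X | Envelope I] = (3 + 1 + 10 + 17 + 4)/5 = 7
E[X | Envelope II] = (3 + 5 + 12 − 1)/4 = 19/4
E[X] = (3/4)·7 + (1/4)·19/4 = 103/16

103/16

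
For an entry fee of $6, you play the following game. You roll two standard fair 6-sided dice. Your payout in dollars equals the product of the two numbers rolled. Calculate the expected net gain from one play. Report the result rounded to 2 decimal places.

Distribution of the product of the two numbers rolled: 1 w.p. 1/36, 2 w.p. 1/18, 3 w.p. 1/18, 4 w.p. 1/12, 5 w.p. 1/18, 6 w.p. 1/9, …
E[payout] = (1/36)·1 + (1/18)·2 + (1/18)·3 + (1/12)·4 + (1/18)·5 + (1/9)·6 + (1/18)·8 + (1/36)·9 + (1/18)·10 + (1/9)·12 + (1/18)·15 + (1/36)·16 + (1/18)·18 + (1/18)·20 + (1/18)·24 + (1/36)·25 + (1/18)·30 + (1/36)·36 = 49/4
Expected profit = 49/4 − 6 = 25/4 ≈ $6.25

$6.25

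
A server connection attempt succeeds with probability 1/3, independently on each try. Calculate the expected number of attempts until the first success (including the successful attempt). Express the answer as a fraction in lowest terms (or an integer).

For a geometric distribution, E[trials] = 1/p = 1/(1/3) = 3.

3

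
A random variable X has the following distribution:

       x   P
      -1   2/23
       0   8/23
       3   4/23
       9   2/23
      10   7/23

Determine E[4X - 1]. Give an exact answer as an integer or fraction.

369/23

E[4x-1] = (2/23)·(-5) + (8/23)·(-1) + (4/23)·11 + (2/23)·35 + (7/23)·39
     = 369/23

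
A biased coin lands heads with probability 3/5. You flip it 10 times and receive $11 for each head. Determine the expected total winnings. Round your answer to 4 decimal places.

$66.0000

E[#heads] = 10·3/5 = 6 (linearity over flips).
E[winnings] = 11·6 = 66.
≈ 66.0000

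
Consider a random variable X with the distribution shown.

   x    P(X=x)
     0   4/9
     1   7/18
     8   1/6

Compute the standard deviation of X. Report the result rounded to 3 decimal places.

E[X] = 31/18, E[X²] = 199/18
Var(X) = E[X²] − (E[X])² = 199/18 − 961/324 = 2621/324
SD(X) = √(2621/324) ≈ 2.844

2.844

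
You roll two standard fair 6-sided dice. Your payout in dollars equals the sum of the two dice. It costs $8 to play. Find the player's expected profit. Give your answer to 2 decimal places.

-$1.00

Distribution of the sum of the two dice: 2 w.p. 1/36, 3 w.p. 1/18, 4 w.p. 1/12, 5 w.p. 1/9, 6 w.p. 5/36, 7 w.p. 1/6, …
E[payout] = (1/36)·2 + (1/18)·3 + (1/12)·4 + (1/9)·5 + (5/36)·6 + (1/6)·7 + (5/36)·8 + (1/9)·9 + (1/12)·10 + (1/18)·11 + (1/36)·12 = 7
Expected profit = 7 − 8 = -1 ≈ -$1.00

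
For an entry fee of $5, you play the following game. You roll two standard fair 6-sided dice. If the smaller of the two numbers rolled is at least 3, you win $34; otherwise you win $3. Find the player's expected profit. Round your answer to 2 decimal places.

E[payout] = (5/9)·3 + (4/9)·34 = 151/9
Expected profit = 151/9 − 5 = 106/9 ≈ $11.78

$11.78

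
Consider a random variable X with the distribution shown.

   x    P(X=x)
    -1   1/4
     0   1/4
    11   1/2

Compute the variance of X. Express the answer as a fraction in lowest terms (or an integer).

531/16

E[X] = (1/4)·(-1) + (1/4)·0 + (1/2)·11 = 21/4
E[X²] = (1/4)·1 + (1/4)·0 + (1/2)·121 = 243/4
Var(X) = 243/4 − (21/4)² = 531/16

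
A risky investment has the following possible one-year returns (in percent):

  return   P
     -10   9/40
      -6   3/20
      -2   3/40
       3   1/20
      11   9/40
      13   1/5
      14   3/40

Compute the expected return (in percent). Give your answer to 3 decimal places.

E[X] = (9/40)·(-10) + (3/20)·(-6) + (3/40)·(-2) + (1/20)·3 + (9/40)·11 + (1/5)·13 + (3/40)·14
     = 119/40 ≈ 2.975

2.975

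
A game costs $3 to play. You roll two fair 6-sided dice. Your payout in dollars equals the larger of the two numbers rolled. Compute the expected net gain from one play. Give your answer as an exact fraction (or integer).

Distribution of the larger of the two numbers rolled: 1 w.p. 1/36, 2 w.p. 1/12, 3 w.p. 5/36, 4 w.p. 7/36, 5 w.p. 1/4, 6 w.p. 11/36
E[payout] = (1/36)·1 + (1/12)·2 + (5/36)·3 + (7/36)·4 + (1/4)·5 + (11/36)·6 = 161/36
Expected profit = 161/36 − 3 = 53/36

53/36 dollars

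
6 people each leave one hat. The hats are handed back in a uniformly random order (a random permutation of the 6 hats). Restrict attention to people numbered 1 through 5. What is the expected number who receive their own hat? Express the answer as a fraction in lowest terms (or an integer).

5/6

Let Xᵢ = 1 if person i gets their own hat. For each i, P(Xᵢ=1) = 1/6.
By linearity of expectation, E[X₁+…+X_5] = 5·(1/6) = 5/6.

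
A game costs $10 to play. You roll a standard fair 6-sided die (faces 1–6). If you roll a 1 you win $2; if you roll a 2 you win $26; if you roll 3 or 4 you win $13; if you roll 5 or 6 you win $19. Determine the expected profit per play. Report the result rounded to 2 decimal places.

$5.33

E[payout] = (1/6)·2 + (1/3)·13 + (1/3)·19 + (1/6)·26 = 46/3
Expected profit = 46/3 − 10 = 16/3 ≈ $5.33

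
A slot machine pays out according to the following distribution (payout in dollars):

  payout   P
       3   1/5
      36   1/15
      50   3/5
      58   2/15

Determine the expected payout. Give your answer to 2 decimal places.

E[X] = (1/5)·3 + (1/15)·36 + (3/5)·50 + (2/15)·58
     = 611/15 ≈ 40.73

$40.73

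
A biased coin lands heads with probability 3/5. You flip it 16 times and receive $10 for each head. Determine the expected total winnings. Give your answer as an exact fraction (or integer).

$96

E[#heads] = 16·3/5 = 48/5 (linearity over flips).
E[winnings] = 10·48/5 = 96.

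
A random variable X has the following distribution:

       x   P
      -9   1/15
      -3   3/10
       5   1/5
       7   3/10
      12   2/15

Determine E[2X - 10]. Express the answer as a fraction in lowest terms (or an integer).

-18/5

E[2x-10] = (1/15)·(-28) + (3/10)·(-16) + (1/5)·0 + (3/10)·4 + (2/15)·14
     = -18/5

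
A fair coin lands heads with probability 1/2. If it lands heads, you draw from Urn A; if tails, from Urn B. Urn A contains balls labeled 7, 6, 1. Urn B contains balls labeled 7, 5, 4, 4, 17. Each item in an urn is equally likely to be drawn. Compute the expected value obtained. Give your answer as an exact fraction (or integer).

181/30

E[X | Urn A] = (7 + 6 + 1)/3 = 14/3
E[X | Urn B] = (7 + 5 + 4 + 4 + 17)/5 = 37/5
E[X] = (1/2)·14/3 + (1/2)·37/5 = 181/30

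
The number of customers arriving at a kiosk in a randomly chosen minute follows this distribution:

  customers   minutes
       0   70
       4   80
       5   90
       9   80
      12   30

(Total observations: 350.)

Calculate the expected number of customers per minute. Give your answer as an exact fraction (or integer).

Total = 350, so P(customers=0) = 70/350, etc.
E[X] = (1/5)·0 + (8/35)·4 + (9/35)·5 + (8/35)·9 + (3/35)·12
     = 37/7

37/7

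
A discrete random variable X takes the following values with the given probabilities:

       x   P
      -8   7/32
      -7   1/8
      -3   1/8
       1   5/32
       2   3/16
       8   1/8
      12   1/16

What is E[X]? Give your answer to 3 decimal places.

E[X] = (7/32)·(-8) + (1/8)·(-7) + (1/8)·(-3) + (5/32)·1 + (3/16)·2 + (1/8)·8 + (1/16)·12
     = -23/32 ≈ -0.719

-0.719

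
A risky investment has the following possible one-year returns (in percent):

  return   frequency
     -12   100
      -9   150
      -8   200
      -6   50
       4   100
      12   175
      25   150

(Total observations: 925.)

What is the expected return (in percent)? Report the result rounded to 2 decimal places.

Total = 925, so P(return=-12) = 100/925, etc.
E[X] = (4/37)·(-12) + (6/37)·(-9) + (8/37)·(-8) + (2/37)·(-6) + (4/37)·4 + (7/37)·12 + (6/37)·25
     = 72/37 ≈ 1.95

1.95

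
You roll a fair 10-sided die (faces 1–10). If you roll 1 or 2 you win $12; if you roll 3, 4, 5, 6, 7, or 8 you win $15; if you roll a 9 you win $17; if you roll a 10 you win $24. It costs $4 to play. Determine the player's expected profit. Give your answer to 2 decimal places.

$11.50

E[payout] = (1/5)·12 + (3/5)·15 + (1/10)·17 + (1/10)·24 = 31/2
Expected profit = 31/2 − 4 = 23/2 ≈ $11.50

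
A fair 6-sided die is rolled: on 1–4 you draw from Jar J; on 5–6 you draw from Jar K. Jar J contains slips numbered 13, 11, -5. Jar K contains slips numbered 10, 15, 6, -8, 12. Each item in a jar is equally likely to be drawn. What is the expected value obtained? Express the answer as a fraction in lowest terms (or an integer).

59/9

E[X | Jar J] = (13 + 11 − 5)/3 = 19/3
E[X | Jar K] = (10 + 15 + 6 − 8 + 12)/5 = 7
E[X] = (2/3)·19/3 + (1/3)·7 = 59/9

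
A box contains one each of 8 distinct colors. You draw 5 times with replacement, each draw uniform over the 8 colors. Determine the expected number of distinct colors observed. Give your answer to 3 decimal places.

3.897

Let Xⱼ=1 if type j appears at least once. P(Xⱼ=1) = 1 − ((8−1)/8)^5 = 15961/32768.
E[#distinct] = 8·15961/32768 = 15961/4096.
≈ 3.897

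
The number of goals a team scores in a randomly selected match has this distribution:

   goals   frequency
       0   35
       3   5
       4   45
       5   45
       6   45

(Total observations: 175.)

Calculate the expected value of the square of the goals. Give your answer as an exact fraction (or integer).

702/35

Total = 175, so P(goals=0) = 35/175, etc.
E[X²] = (1/5)·0 + (1/35)·9 + (9/35)·16 + (9/35)·25 + (9/35)·36
     = 702/35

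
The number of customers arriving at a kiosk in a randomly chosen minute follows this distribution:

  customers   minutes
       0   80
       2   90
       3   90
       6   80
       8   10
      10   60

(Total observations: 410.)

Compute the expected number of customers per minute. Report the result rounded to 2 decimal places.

3.93

Total = 410, so P(customers=0) = 80/410, etc.
E[X] = (8/41)·0 + (9/41)·2 + (9/41)·3 + (8/41)·6 + (1/41)·8 + (6/41)·10
     = 161/41 ≈ 3.93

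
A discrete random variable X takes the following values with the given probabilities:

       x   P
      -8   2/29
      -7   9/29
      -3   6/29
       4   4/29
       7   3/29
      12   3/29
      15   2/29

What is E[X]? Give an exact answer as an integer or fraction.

6/29

E[X] = (2/29)·(-8) + (9/29)·(-7) + (6/29)·(-3) + (4/29)·4 + (3/29)·7 + (3/29)·12 + (2/29)·15
     = 6/29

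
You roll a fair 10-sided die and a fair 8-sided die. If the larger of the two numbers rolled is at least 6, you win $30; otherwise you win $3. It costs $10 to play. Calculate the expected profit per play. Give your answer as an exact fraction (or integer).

185/16 dollars

E[payout] = (5/16)·3 + (11/16)·30 = 345/16
Expected profit = 345/16 − 10 = 185/16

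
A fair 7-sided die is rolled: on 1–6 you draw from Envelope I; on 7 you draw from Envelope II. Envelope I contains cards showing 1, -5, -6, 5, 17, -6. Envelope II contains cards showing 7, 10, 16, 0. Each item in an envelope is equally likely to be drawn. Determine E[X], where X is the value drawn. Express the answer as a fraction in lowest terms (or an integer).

57/28

E[X | Envelope I] = (1 − 5 − 6 + 5 + 17 − 6)/6 = 1
E[X | Envelope II] = (7 + 10 + 16 + 0)/4 = 33/4
E[X] = (6/7)·1 + (1/7)·33/4 = 57/28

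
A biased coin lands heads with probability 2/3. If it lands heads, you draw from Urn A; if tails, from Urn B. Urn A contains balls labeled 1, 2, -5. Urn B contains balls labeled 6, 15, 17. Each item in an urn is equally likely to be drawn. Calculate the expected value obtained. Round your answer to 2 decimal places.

3.78

E[X | Urn A] = (1 + 2 − 5)/3 = -2/3
E[X | Urn B] = (6 + 15 + 17)/3 = 38/3
E[X] = (2/3)·(-2/3) + (1/3)·38/3 = 34/9 ≈ 3.78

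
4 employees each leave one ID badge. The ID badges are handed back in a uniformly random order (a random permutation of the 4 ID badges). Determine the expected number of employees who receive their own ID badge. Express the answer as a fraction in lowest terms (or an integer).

Let Xᵢ = 1 if person i gets their own ID badge. For each i, P(Xᵢ=1) = 1/4.
By linearity of expectation, E[X₁+…+X_4] = 4·(1/4) = 1.

1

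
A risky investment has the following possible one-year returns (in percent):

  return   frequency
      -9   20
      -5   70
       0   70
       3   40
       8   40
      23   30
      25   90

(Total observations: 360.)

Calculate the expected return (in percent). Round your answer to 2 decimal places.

7.92

Total = 360, so P(return=-9) = 20/360, etc.
E[X] = (1/18)·(-9) + (7/36)·(-5) + (7/36)·0 + (1/9)·3 + (1/9)·8 + (1/12)·23 + (1/4)·25
     = 95/12 ≈ 7.92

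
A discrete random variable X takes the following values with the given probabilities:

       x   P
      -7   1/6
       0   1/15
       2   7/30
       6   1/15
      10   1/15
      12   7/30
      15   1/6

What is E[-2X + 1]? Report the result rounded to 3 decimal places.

E[-2x+1] = (1/6)·15 + (1/15)·1 + (7/30)·(-3) + (1/15)·(-11) + (1/15)·(-19) + (7/30)·(-23) + (1/6)·(-29)
     = -31/3 ≈ -10.333

-10.333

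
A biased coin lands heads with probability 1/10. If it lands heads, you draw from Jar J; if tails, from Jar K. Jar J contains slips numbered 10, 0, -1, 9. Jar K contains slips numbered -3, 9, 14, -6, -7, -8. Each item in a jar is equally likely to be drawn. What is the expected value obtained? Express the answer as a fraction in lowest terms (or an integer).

3/10

E[X | Jar J] = (10 + 0 − 1 + 9)/4 = 9/2
E[X | Jar K] = (-3 + 9 + 14 − 6 − 7 − 8)/6 = -1/6
E[X] = (1/10)·9/2 + (9/10)·(-1/6) = 3/10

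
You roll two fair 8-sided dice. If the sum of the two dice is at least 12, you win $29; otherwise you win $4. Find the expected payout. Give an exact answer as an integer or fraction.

631/64 dollars

E[payout] = (49/64)·4 + (15/64)·29 = 631/64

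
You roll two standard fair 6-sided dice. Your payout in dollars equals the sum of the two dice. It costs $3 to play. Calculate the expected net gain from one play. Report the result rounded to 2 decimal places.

$4.00

Distribution of the sum of the two dice: 2 w.p. 1/36, 3 w.p. 1/18, 4 w.p. 1/12, 5 w.p. 1/9, 6 w.p. 5/36, 7 w.p. 1/6, …
E[payout] = (1/36)·2 + (1/18)·3 + (1/12)·4 + (1/9)·5 + (5/36)·6 + (1/6)·7 + (5/36)·8 + (1/9)·9 + (1/12)·10 + (1/18)·11 + (1/36)·12 = 7
Expected profit = 7 − 3 = 4 ≈ $4.00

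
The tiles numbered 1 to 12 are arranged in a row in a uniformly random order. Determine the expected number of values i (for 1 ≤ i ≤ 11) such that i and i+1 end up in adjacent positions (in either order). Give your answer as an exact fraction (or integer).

For each i ∈ {1,…,11}, let Xᵢ = 1 if i and i+1 are adjacent. P(Xᵢ=1) = 2·(12−1)!/12! = 2/12.
By linearity, E[ΣXᵢ] = (11)·(2/12) = 11/6.

11/6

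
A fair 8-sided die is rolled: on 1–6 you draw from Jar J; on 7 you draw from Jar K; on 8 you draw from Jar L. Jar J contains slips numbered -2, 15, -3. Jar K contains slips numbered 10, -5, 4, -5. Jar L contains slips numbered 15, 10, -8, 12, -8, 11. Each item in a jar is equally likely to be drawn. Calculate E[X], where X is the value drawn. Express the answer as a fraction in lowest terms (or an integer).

E[X | Jar J] = (-2 + 15 − 3)/3 = 10/3
E[X | Jar K] = (10 − 5 + 4 − 5)/4 = 1
E[X | Jar L] = (15 + 10 − 8 + 12 − 8 + 11)/6 = 16/3
E[X] = (3/4)·10/3 + (1/8)·1 + (1/8)·16/3 = 79/24

79/24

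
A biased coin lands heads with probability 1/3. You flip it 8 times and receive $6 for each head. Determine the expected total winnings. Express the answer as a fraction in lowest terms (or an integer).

$16

E[#heads] = 8·1/3 = 8/3 (linearity over flips).
E[winnings] = 6·8/3 = 16.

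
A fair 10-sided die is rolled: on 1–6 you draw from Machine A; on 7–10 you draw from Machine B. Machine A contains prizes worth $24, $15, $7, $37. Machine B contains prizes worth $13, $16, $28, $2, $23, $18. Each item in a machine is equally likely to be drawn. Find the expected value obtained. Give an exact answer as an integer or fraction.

1147/60 dollars

E[X | Machine A] = (24 + 15 + 7 + 37)/4 = 83/4
E[X | Machine B] = (13 + 16 + 28 + 2 + 23 + 18)/6 = 50/3
E[X] = (3/5)·83/4 + (2/5)·50/3 = 1147/60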